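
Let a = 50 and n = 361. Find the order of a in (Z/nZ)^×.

By Lagrange's theorem, ord_361(50) divides φ(361) = φ(19^2) = 19·(19−1) = 342 = 2 · 3^2 · 19.
Divisors of 342: 1, 2, 3, 6, 9, 18, 19, 38, 57, 114, 171, 342.
Compute 50^d (mod 361) for the divisors d until we hit 1:
50^1 ≡ 50 (mod 361)
50^2 ≡ 334 (mod 361)
50^3 ≡ 94 (mod 361)
50^6 ≡ 172 (mod 361)
50^9 ≡ 284 (mod 361)
50^18 ≡ 153 (mod 361)
50^19 ≡ 69 (mod 361)
50^38 ≡ 68 (mod 361)
50^57 ≡ 360 (mod 361)
50^114 ≡ 1 (mod 361) ✓
The smallest such exponent is 114, so the order of 50 is 114.

114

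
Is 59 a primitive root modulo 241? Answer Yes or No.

No

φ(241) = 241 − 1 = 240 = 2^4 · 3 · 5.
It suffices to check that the order of 59 is not a proper divisor of 240: compute 59^(240/q) for q ∈ {2, 3, 5}.
59^120 ≡ 1 (mod 241)  [q = 2: ≡ 1 ✗]
59^80 ≡ 15 (mod 241)  [q = 3: ≢ 1 ✓]
59^48 ≡ 205 (mod 241)  [q = 5: ≢ 1 ✓]
Since 59^120 ≡ 1, the order of 59 divides 120 < 240, so 59 is not a primitive root.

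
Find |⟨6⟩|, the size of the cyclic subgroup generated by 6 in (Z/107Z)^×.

106

The order of 6 must divide φ(107) = 107 − 1 = 106 = 2 · 53.
Divisors of 106: 1, 2, 53, 106.
Test each divisor d:
6^1 ≡ 6 (mod 107)
6^2 ≡ 36 (mod 107)
6^53 ≡ 106 (mod 107)
6^106 ≡ 1 (mod 107) ✓
The smallest such exponent is 106, so the order of 6 is 106.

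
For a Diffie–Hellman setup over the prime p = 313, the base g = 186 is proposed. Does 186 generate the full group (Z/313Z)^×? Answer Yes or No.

Yes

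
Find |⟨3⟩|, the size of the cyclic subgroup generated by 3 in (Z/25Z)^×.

20

ord(3) | φ(25) = φ(5^2) = 5·(5−1) = 20 = 2^2 · 5.
Divisors of 20: 1, 2, 4, 5, 10, 20.
Evaluate successive powers at the divisors of 20:
3^1 ≡ 3
3^2 ≡ 9
3^4 ≡ 6
3^5 ≡ 18
3^10 ≡ 24
3^20 ≡ 1
The smallest such exponent is 20, so the order of 3 is 20.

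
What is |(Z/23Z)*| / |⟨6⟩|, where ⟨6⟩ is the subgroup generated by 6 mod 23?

The order of 6 must divide φ(23) = 23 − 1 = 22 = 2 · 11.
Divisors of 22: 1, 2, 11, 22.
Evaluate successive powers at the divisors of 22:
6^1 ≡ 6 (mod 23)
6^2 ≡ 13 (mod 23)
6^11 ≡ 1 (mod 23) ✓
The order of 6 is 11, so the subgroup it generates has 11 elements.
[(Z/23Z)^× : ⟨6⟩] = 22/11 = 2.

2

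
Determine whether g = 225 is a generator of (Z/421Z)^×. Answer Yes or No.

No

φ(421) = 421 − 1 = 420 = 2^2 · 3 · 5 · 7.
An element g generates (Z/421Z)^× iff g^(420/q) ≢ 1 (mod 421) for each prime q ∈ {2, 3, 5, 7}.
225^210 ≡ 1 (mod 421)  [q = 2: ≡ 1 ✗]
225^140 ≡ 20 (mod 421)  [q = 3: ≢ 1 ✓]
225^84 ≡ 252 (mod 421)  [q = 5: ≢ 1 ✓]
225^60 ≡ 33 (mod 421)  [q = 7: ≢ 1 ✓]
225^210 ≡ 1 shows ord(225) | 210, strictly less than φ(421); not a primitive root.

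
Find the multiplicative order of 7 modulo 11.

ord(7) | φ(11) = 11 − 1 = 10 = 2 · 5.
Divisors of 10: 1, 2, 5, 10.
Evaluate successive powers at the divisors of 10:
7^1 ≡ 7 (mod 11)
7^2 ≡ 5 (mod 11)
7^5 ≡ 10 (mod 11)
7^10 ≡ 1 (mod 11) ✓
So ord_11(7) = 10.

10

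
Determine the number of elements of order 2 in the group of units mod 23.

1

φ(23) = 23 − 1 = 22 = 2 · 11.
(Z/23Z)^× is cyclic (|G| = 22); a cyclic group of order m has exactly φ(d) elements of each order d | m, and none otherwise.
2 | 22, and φ(2) = 2 − 1 = 1.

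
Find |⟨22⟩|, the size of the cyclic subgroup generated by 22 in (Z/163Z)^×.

27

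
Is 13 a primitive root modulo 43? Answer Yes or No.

φ(43) = 43 − 1 = 42 = 2 · 3 · 7.
13 is a primitive root mod 43 iff 13^(φ(43)/q) ≢ 1 for every prime q | φ(43), i.e. q ∈ {2, 3, 7}.
13^21 ≡ 1 (mod 43)  [q = 2: ≡ 1 ✗]
13^14 ≡ 6 (mod 43)  [q = 3: ≢ 1 ✓]
13^6 ≡ 16 (mod 43)  [q = 7: ≢ 1 ✓]
Since 13^21 ≡ 1, the order of 13 divides 21 < 42, so 13 is not a primitive root.

No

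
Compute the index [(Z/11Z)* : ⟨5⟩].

2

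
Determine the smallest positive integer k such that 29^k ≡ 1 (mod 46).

11

The order of 29 must divide φ(46) = φ(2)·φ(23) = 1·22 = 22 = 2 · 11.
Divisors of 22: 1, 2, 11, 22.
Compute 29^d (mod 46) for the divisors d until we hit 1:
29^1 ≡ 29 (mod 46)
29^2 ≡ 13 (mod 46)
29^11 ≡ 1 (mod 46) ✓
Hence ord(29) = 11.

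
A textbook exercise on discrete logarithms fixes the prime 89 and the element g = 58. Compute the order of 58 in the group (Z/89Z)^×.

88

Since 58 ∈ (Z/89Z)^×, its order divides φ(89) = 89 − 1 = 88 = 2^3 · 11.
Divisors of 88: 1, 2, 4, 8, 11, 22, 44, 88.
Compute 58^d (mod 89) for the divisors d until we hit 1:
58^1 ≡ 58 (mod 89)
58^2 ≡ 71 (mod 89)
58^4 ≡ 57 (mod 89)
58^8 ≡ 45 (mod 89)
58^11 ≡ 12 (mod 89)
58^22 ≡ 55 (mod 89)
58^44 ≡ 88 (mod 89)
58^88 ≡ 1 (mod 89) ✓
So ord_89(58) = 88.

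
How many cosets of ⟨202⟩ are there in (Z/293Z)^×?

2

ord(202) | φ(293) = 293 − 1 = 292 = 2^2 · 73.
Divisors of 292: 1, 2, 4, 73, 146, 292.
Compute 202^d (mod 293) for the divisors d until we hit 1:
202^1 ≡ 202 (mod 293)
202^2 ≡ 77 (mod 293)
202^4 ≡ 69 (mod 293)
202^73 ≡ 292 (mod 293)
202^146 ≡ 1 (mod 293) ✓
Thus |⟨202⟩| = ord(202) = 146.
The index is φ(293) / ord(202) = 292 / 146 = 2.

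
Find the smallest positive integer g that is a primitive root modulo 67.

φ(67) = 67 − 1 = 66 = 2 · 3 · 11.
g is a primitive root iff g^(66/q) ≢ 1 (mod 67) for each prime q ∈ {2, 3, 11}.
g = 2: 2^33 ≡ 66; 2^22 ≡ 37; 2^6 ≡ 64 — none is 1, so 2 is a primitive root.
Hence the least primitive root of 67 is 2.

2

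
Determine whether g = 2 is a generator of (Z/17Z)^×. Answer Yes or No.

No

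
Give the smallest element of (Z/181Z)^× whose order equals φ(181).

2

φ(181) = 181 − 1 = 180 = 2^2 · 3^2 · 5.
Test candidates g = 2, 3, … against the prime factors q ∈ {2, 3, 5} of φ(181): g is a generator iff g^(180/q) ≢ 1 for every such q.
g = 2: 2^90 ≡ 180; 2^60 ≡ 48; 2^36 ≡ 59 — none is 1, so 2 is a primitive root.
The smallest primitive root modulo 181 is 2.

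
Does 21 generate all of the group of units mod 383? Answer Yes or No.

No

φ(383) = 383 − 1 = 382 = 2 · 191.
An element g generates (Z/383Z)^× iff g^(382/q) ≢ 1 (mod 383) for each prime q ∈ {2, 191}.
21^191 ≡ 1 (mod 383)  [q = 2: ≡ 1 ✗]
21^2 ≡ 58 (mod 383)  [q = 191: ≢ 1 ✓]
Since 21^191 ≡ 1, the order of 21 divides 191 < 382, so 21 is not a primitive root.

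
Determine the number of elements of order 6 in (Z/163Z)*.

φ(163) = 163 − 1 = 162 = 2 · 3^4.
In a cyclic group of order 162, there are φ(d) elements of order d for each divisor d of 162, and zero for non-divisors.
6 = 2 · 3 divides 162, and φ(6) = 2.

2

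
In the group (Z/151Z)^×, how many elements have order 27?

0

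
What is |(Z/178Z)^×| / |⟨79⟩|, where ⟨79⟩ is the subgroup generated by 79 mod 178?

2

The order of 79 must divide φ(178) = φ(2)·φ(89) = 1·88 = 88 = 2^3 · 11.
Divisors of 88: 1, 2, 4, 8, 11, 22, 44, 88.
Evaluate successive powers at the divisors of 88:
79^1 ≡ 79 (mod 178)
79^2 ≡ 11 (mod 178)
79^4 ≡ 121 (mod 178)
79^8 ≡ 45 (mod 178)
79^11 ≡ 123 (mod 178)
79^22 ≡ 177 (mod 178)
79^44 ≡ 1 (mod 178) ✓
Thus |⟨79⟩| = ord(79) = 44.
The index is φ(178) / ord(79) = 88 / 44 = 2.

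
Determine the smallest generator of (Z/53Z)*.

2

φ(53) = 53 − 1 = 52 = 2^2 · 13.
Test candidates g = 2, 3, … against the prime factors q ∈ {2, 13} of φ(53): g is a generator iff g^(52/q) ≢ 1 for every such q.
g = 2: 2^26 ≡ 52; 2^4 ≡ 16 — none is 1, so 2 is a primitive root.
So 2 is the smallest generator of (Z/53Z)^×.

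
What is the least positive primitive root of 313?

10

φ(313) = 313 − 1 = 312 = 2^3 · 3 · 13.
g is a primitive root iff g^(312/q) ≢ 1 (mod 313) for each prime q ∈ {2, 3, 13}.
g = 2: 2^156 ≡ 1 — hits 1, so not a primitive root.
g = 3: 3^156 ≡ 1 — hits 1, so not a primitive root.
g = 4: 4^156 ≡ 1 — hits 1, so not a primitive root.
g = 5: 5^156 ≡ 312; 5^104 ≡ 1 — hits 1, so not a primitive root.
g = 6: 6^156 ≡ 1 — hits 1, so not a primitive root.
g = 7: 7^156 ≡ 312; 7^104 ≡ 1 — hits 1, so not a primitive root.
g = 8: 8^156 ≡ 1 — hits 1, so not a primitive root.
g = 9: 9^156 ≡ 1 — hits 1, so not a primitive root.
g = 10: 10^156 ≡ 312; 10^104 ≡ 214; 10^24 ≡ 103 — none is 1, so 10 is a primitive root.
Hence the least primitive root of 313 is 10.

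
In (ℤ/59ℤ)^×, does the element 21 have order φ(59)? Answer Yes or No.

No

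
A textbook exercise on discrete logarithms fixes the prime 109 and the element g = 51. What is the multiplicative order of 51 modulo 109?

108

The order of 51 must divide φ(109) = 109 − 1 = 108 = 2^2 · 3^3.
Divisors of 108: 1, 2, 3, 4, 6, 9, 12, 18, 27, 36, 54, 108.
Check 51^d mod 109 for each divisor in increasing order:
51^1 ≡ 51 (mod 109)
51^2 ≡ 94 (mod 109)
51^3 ≡ 107 (mod 109)
51^4 ≡ 7 (mod 109)
51^6 ≡ 4 (mod 109)
51^9 ≡ 101 (mod 109)
51^12 ≡ 16 (mod 109)
51^18 ≡ 64 (mod 109)
51^27 ≡ 33 (mod 109)
51^36 ≡ 63 (mod 109)
51^54 ≡ 108 (mod 109)
51^108 ≡ 1 (mod 109) ✓
So ord_109(51) = 108.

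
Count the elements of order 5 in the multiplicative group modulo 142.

4

φ(142) = φ(2)·φ(71) = 1·70 = 70 = 2 · 5 · 7.
Since (Z/142Z)^× is cyclic of order 70, the number of elements of order d is φ(d) when d | 70 and 0 otherwise.
5 | 70, and φ(5) = 5 − 1 = 4.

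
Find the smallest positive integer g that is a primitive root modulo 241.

φ(241) = 241 − 1 = 240 = 2^4 · 3 · 5.
Test candidates g = 2, 3, … against the prime factors q ∈ {2, 3, 5} of φ(241): g is a generator iff g^(240/q) ≢ 1 for every such q.
g = 2: 2^120 ≡ 1 — hits 1, so not a primitive root.
g = 3: 3^120 ≡ 1 — hits 1, so not a primitive root.
g = 4: 4^120 ≡ 1 — hits 1, so not a primitive root.
g = 5: 5^120 ≡ 1 — hits 1, so not a primitive root.
g = 6: 6^120 ≡ 1 — hits 1, so not a primitive root.
g = 7: 7^120 ≡ 240; 7^80 ≡ 15; 7^48 ≡ 91 — none is 1, so 7 is a primitive root.
The smallest primitive root modulo 241 is 7.

7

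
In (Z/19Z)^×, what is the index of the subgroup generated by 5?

ord(5) | φ(19) = 19 − 1 = 18 = 2 · 3^2.
Divisors of 18: 1, 2, 3, 6, 9, 18.
Evaluate successive powers at the divisors of 18:
5^1 ≡ 5 (mod 19)
5^2 ≡ 6 (mod 19)
5^3 ≡ 11 (mod 19)
5^6 ≡ 7 (mod 19)
5^9 ≡ 1 (mod 19) ✓
The order of 5 is 9, so the subgroup it generates has 9 elements.
The index is φ(19) / ord(5) = 18 / 9 = 2.

2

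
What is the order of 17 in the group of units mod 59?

29

The order of 17 must divide φ(59) = 59 − 1 = 58 = 2 · 29.
Divisors of 58: 1, 2, 29, 58.
Compute 17^d (mod 59) for the divisors d until we hit 1:
17^1 ≡ 17 (mod 59)
17^2 ≡ 53 (mod 59)
17^29 ≡ 1 (mod 59) ✓
So ord_59(17) = 29.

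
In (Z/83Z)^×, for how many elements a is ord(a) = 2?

1

φ(83) = 83 − 1 = 82 = 2 · 41.
Since (Z/83Z)^× is cyclic of order 82, the number of elements of order d is φ(d) when d | 82 and 0 otherwise.
2 | 82, and φ(2) = 2 − 1 = 1.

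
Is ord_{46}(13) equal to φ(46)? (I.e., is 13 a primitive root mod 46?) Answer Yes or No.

No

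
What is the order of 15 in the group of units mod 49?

7

ord(15) | φ(49) = φ(7^2) = 7·(7−1) = 42 = 2 · 3 · 7.
Divisors of 42: 1, 2, 3, 6, 7, 14, 21, 42.
Compute 15^d (mod 49) for the divisors d until we hit 1:
15^1 ≡ 15 (mod 49)
15^2 ≡ 29 (mod 49)
15^3 ≡ 43 (mod 49)
15^6 ≡ 36 (mod 49)
15^7 ≡ 1 (mod 49) ✓
So ord_49(15) = 7.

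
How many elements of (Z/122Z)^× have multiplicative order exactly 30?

8

φ(122) = φ(2)·φ(61) = 1·60 = 60 = 2^2 · 3 · 5.
Since (Z/122Z)^× is cyclic of order 60, the number of elements of order d is φ(d) when d | 60 and 0 otherwise.
30 = 2 · 3 · 5 divides 60, and φ(30) = 8.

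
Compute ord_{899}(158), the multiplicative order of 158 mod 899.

210

Since 158 ∈ (Z/899Z)^×, its order divides φ(899) = φ(29·31) = (29−1)·(31−1) = 28·30 = 840 = 2^3 · 3 · 5 · 7.
Divisors of 840: 1, 2, 3, 4, 5, 6, 7, 8, 10, 12, 14, 15, 20, 21, 24, 28, 30, 35, 40, 42, 56, 60, 70, 84, 105, 120, 140, 168, 210, 280, 420, 840.
Check 158^d mod 899 for each divisor in increasing order:
158^1 ≡ 158 (mod 899)
158^2 ≡ 691 (mod 899)
158^3 ≡ 399 (mod 899)
158^4 ≡ 112 (mod 899)
158^5 ≡ 615 (mod 899)
158^6 ≡ 78 (mod 899)
158^7 ≡ 637 (mod 899)
158^8 ≡ 857 (mod 899)
158^10 ≡ 645 (mod 899)
158^12 ≡ 690 (mod 899)
158^14 ≡ 320 (mod 899)
158^15 ≡ 216 (mod 899)
158^20 ≡ 687 (mod 899)
158^21 ≡ 666 (mod 899)
158^24 ≡ 529 (mod 899)
158^28 ≡ 813 (mod 899)
158^30 ≡ 807 (mod 899)
158^35 ≡ 57 (mod 899)
158^40 ≡ 893 (mod 899)
158^42 ≡ 349 (mod 899)
158^56 ≡ 204 (mod 899)
158^60 ≡ 373 (mod 899)
158^70 ≡ 552 (mod 899)
158^84 ≡ 436 (mod 899)
158^105 ≡ 898 (mod 899)
158^120 ≡ 683 (mod 899)
158^140 ≡ 842 (mod 899)
158^168 ≡ 407 (mod 899)
158^210 ≡ 1 (mod 899) ✓
So ord_899(158) = 210.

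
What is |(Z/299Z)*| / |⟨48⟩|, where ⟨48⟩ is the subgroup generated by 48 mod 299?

By Lagrange's theorem, ord_299(48) divides φ(299) = φ(13·23) = (13−1)·(23−1) = 12·22 = 264 = 2^3 · 3 · 11.
Divisors of 264: 1, 2, 3, 4, 6, 8, 11, 12, 22, 24, 33, 44, 66, 88, 132, 264.
Evaluate successive powers at the divisors of 264:
48^1 ≡ 48
48^2 ≡ 211
48^3 ≡ 261
48^4 ≡ 269
48^6 ≡ 248
48^8 ≡ 3
48^11 ≡ 185
48^12 ≡ 209
48^22 ≡ 139
48^24 ≡ 27
48^33 ≡ 1
Thus |⟨48⟩| = ord(48) = 33.
Index = |(Z/299Z)^×| / |⟨48⟩| = 264 / 33 = 8.

8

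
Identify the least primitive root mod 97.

φ(97) = 97 − 1 = 96 = 2^5 · 3.
Test candidates g = 2, 3, … against the prime factors q ∈ {2, 3} of φ(97): g is a generator iff g^(96/q) ≢ 1 for every such q.
g = 2: 2^48 ≡ 1 — hits 1, so not a primitive root.
g = 3: 3^48 ≡ 1 — hits 1, so not a primitive root.
g = 4: 4^48 ≡ 1 — hits 1, so not a primitive root.
g = 5: 5^48 ≡ 96; 5^32 ≡ 35 — none is 1, so 5 is a primitive root.
So 5 is the smallest generator of (Z/97Z)^×.

5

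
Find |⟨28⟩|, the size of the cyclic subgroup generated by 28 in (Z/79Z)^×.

The order of 28 must divide φ(79) = 79 − 1 = 78 = 2 · 3 · 13.
Divisors of 78: 1, 2, 3, 6, 13, 26, 39, 78.
Evaluate successive powers at the divisors of 78:
28^1 ≡ 28
28^2 ≡ 73
28^3 ≡ 69
28^6 ≡ 21
28^13 ≡ 24
28^26 ≡ 23
28^39 ≡ 78
28^78 ≡ 1
So ord_79(28) = 78.

78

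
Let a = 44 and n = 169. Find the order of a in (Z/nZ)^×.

ord(44) | φ(169) = φ(13^2) = 13·(13−1) = 156 = 2^2 · 3 · 13.
Divisors of 156: 1, 2, 3, 4, 6, 12, 13, 26, 39, 52, 78, 156.
Test each divisor d:
44^1 ≡ 44
44^2 ≡ 77
44^3 ≡ 8
44^4 ≡ 14
44^6 ≡ 64
44^12 ≡ 40
44^13 ≡ 70
44^26 ≡ 168
44^39 ≡ 99
44^52 ≡ 1
The smallest such exponent is 52, so the order of 44 is 52.

52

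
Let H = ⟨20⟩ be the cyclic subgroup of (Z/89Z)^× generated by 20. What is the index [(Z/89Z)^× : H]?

2

ord(20) | φ(89) = 89 − 1 = 88 = 2^3 · 11.
Divisors of 88: 1, 2, 4, 8, 11, 22, 44, 88.
Evaluate successive powers at the divisors of 88:
20^1 ≡ 20
20^2 ≡ 44
20^4 ≡ 67
20^8 ≡ 39
20^11 ≡ 55
20^22 ≡ 88
20^44 ≡ 1
So ord_89(20) = 44, hence |⟨20⟩| = 44.
[(Z/89Z)^× : ⟨20⟩] = 88/44 = 2.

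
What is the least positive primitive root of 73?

φ(73) = 73 − 1 = 72 = 2^3 · 3^2.
Test candidates g = 2, 3, … against the prime factors q ∈ {2, 3} of φ(73): g is a generator iff g^(72/q) ≢ 1 for every such q.
g = 2: 2^36 ≡ 1 — hits 1, so not a primitive root.
g = 3: 3^36 ≡ 1 — hits 1, so not a primitive root.
g = 4: 4^36 ≡ 1 — hits 1, so not a primitive root.
g = 5: 5^36 ≡ 72; 5^24 ≡ 8 — none is 1, so 5 is a primitive root.
So 5 is the smallest generator of (Z/73Z)^×.

5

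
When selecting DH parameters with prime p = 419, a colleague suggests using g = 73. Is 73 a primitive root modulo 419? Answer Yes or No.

No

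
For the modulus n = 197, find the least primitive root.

2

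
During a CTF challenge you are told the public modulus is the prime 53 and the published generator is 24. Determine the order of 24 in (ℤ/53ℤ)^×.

The order of 24 must divide φ(53) = 53 − 1 = 52 = 2^2 · 13.
Divisors of 52: 1, 2, 4, 13, 26, 52.
Check 24^d mod 53 for each divisor in increasing order:
24^1 ≡ 24 (mod 53)
24^2 ≡ 46 (mod 53)
24^4 ≡ 49 (mod 53)
24^13 ≡ 1 (mod 53) ✓
The smallest such exponent is 13, so the order of 24 is 13.

13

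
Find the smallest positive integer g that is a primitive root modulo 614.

5

φ(614) = φ(2)·φ(307) = 1·306 = 306 = 2 · 3^2 · 17.
g is a primitive root iff g^(306/q) ≢ 1 (mod 614) for each prime q ∈ {2, 3, 17}.
g = 2: gcd(2, 614) = 2 > 1, not a unit — skip.
g = 3: 3^153 ≡ 613; 3^102 ≡ 1 — hits 1, so not a primitive root.
g = 4: gcd(4, 614) = 2 > 1, not a unit — skip.
g = 5: 5^153 ≡ 613; 5^102 ≡ 289; 5^18 ≡ 81 — none is 1, so 5 is a primitive root.
The smallest primitive root modulo 614 is 5.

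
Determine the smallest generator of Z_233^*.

3

φ(233) = 233 − 1 = 232 = 2^3 · 29.
Test candidates g = 2, 3, … against the prime factors q ∈ {2, 29} of φ(233): g is a generator iff g^(232/q) ≢ 1 for every such q.
g = 2: 2^116 ≡ 1 — hits 1, so not a primitive root.
g = 3: 3^116 ≡ 232; 3^8 ≡ 37 — none is 1, so 3 is a primitive root.
The smallest primitive root modulo 233 is 3.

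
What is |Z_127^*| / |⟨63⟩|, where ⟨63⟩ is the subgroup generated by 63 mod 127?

9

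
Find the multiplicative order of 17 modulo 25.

20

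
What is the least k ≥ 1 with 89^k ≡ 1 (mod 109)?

Since 89 ∈ (Z/109Z)^×, its order divides φ(109) = 109 − 1 = 108 = 2^2 · 3^3.
Divisors of 108: 1, 2, 3, 4, 6, 9, 12, 18, 27, 36, 54, 108.
Compute 89^d (mod 109) for the divisors d until we hit 1:
89^1 ≡ 89 (mod 109)
89^2 ≡ 73 (mod 109)
89^3 ≡ 66 (mod 109)
89^4 ≡ 97 (mod 109)
89^6 ≡ 105 (mod 109)
89^9 ≡ 63 (mod 109)
89^12 ≡ 16 (mod 109)
89^18 ≡ 45 (mod 109)
89^27 ≡ 1 (mod 109) ✓
Hence ord(89) = 27.

27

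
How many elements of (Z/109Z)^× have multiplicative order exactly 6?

2

φ(109) = 109 − 1 = 108 = 2^2 · 3^3.
Since (Z/109Z)^× is cyclic of order 108, the number of elements of order d is φ(d) when d | 108 and 0 otherwise.
6 = 2 · 3 divides 108, and φ(6) = 2.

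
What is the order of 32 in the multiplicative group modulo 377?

84

Since 32 ∈ (Z/377Z)^×, its order divides φ(377) = φ(13·29) = (13−1)·(29−1) = 12·28 = 336 = 2^4 · 3 · 7.
Divisors of 336: 1, 2, 3, 4, 6, 7, 8, 12, 14, 16, 21, 24, 28, 42, 48, 56, 84, 112, 168, 336.
Check 32^d mod 377 for each divisor in increasing order:
32^1 ≡ 32 (mod 377)
32^2 ≡ 270 (mod 377)
32^3 ≡ 346 (mod 377)
32^4 ≡ 139 (mod 377)
32^6 ≡ 207 (mod 377)
32^7 ≡ 215 (mod 377)
32^8 ≡ 94 (mod 377)
32^12 ≡ 248 (mod 377)
32^14 ≡ 231 (mod 377)
32^16 ≡ 165 (mod 377)
32^21 ≡ 278 (mod 377)
32^24 ≡ 53 (mod 377)
32^28 ≡ 204 (mod 377)
32^42 ≡ 376 (mod 377)
32^48 ≡ 170 (mod 377)
32^56 ≡ 146 (mod 377)
32^84 ≡ 1 (mod 377) ✓
So ord_377(32) = 84.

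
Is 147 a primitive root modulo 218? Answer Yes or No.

No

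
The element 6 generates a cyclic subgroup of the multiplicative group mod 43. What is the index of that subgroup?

14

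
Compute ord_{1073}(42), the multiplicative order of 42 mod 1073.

ord(42) | φ(1073) = φ(29·37) = (29−1)·(37−1) = 28·36 = 1008 = 2^4 · 3^2 · 7.
Divisors of 1008: 1, 2, 3, 4, 6, 7, 8, 9, 12, 14, 16, 18, 21, 24, 28, 36, 42, 48, 56, 63, 72, 84, 112, 126, 144, 168, 252, 336, 504, 1008.
Evaluate successive powers at the divisors of 1008:
42^1 ≡ 42 (mod 1073)
42^2 ≡ 691 (mod 1073)
42^3 ≡ 51 (mod 1073)
42^4 ≡ 1069 (mod 1073)
42^6 ≡ 455 (mod 1073)
42^7 ≡ 869 (mod 1073)
42^8 ≡ 16 (mod 1073)
42^9 ≡ 672 (mod 1073)
42^12 ≡ 1009 (mod 1073)
42^14 ≡ 842 (mod 1073)
42^16 ≡ 256 (mod 1073)
42^18 ≡ 924 (mod 1073)
42^21 ≡ 985 (mod 1073)
42^24 ≡ 877 (mod 1073)
42^28 ≡ 784 (mod 1073)
42^36 ≡ 741 (mod 1073)
42^42 ≡ 233 (mod 1073)
42^48 ≡ 861 (mod 1073)
42^56 ≡ 900 (mod 1073)
42^63 ≡ 956 (mod 1073)
42^72 ≡ 778 (mod 1073)
42^84 ≡ 639 (mod 1073)
42^112 ≡ 958 (mod 1073)
42^126 ≡ 813 (mod 1073)
42^144 ≡ 112 (mod 1073)
42^168 ≡ 581 (mod 1073)
42^252 ≡ 1 (mod 1073) ✓
The smallest such exponent is 252, so the order of 42 is 252.

252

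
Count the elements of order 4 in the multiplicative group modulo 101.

φ(101) = 101 − 1 = 100 = 2^2 · 5^2.
Since (Z/101Z)^× is cyclic of order 100, the number of elements of order d is φ(d) when d | 100 and 0 otherwise.
4 = 2^2 divides 100, and φ(4) = 2.

2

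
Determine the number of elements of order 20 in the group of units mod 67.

φ(67) = 67 − 1 = 66 = 2 · 3 · 11.
(Z/67Z)^× is cyclic (|G| = 66); a cyclic group of order m has exactly φ(d) elements of each order d | m, and none otherwise.
Here 66 is not a multiple of 20, so there are no elements of order 20.

0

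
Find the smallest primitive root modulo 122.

7

φ(122) = φ(2)·φ(61) = 1·60 = 60 = 2^2 · 3 · 5.
Test candidates g = 2, 3, … against the prime factors q ∈ {2, 3, 5} of φ(122): g is a generator iff g^(60/q) ≢ 1 for every such q.
g = 2: gcd(2, 122) = 2 > 1, not a unit — skip.
g = 3: 3^30 ≡ 1 — hits 1, so not a primitive root.
g = 4: gcd(4, 122) = 2 > 1, not a unit — skip.
g = 5: 5^30 ≡ 1 — hits 1, so not a primitive root.
g = 6: gcd(6, 122) = 2 > 1, not a unit — skip.
g = 7: 7^30 ≡ 121; 7^20 ≡ 47; 7^12 ≡ 95 — none is 1, so 7 is a primitive root.
The smallest primitive root modulo 122 is 7.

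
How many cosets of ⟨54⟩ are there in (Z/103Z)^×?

Since 54 ∈ (Z/103Z)^×, its order divides φ(103) = 103 − 1 = 102 = 2 · 3 · 17.
Divisors of 102: 1, 2, 3, 6, 17, 34, 51, 102.
Check 54^d mod 103 for each divisor in increasing order:
54^1 ≡ 54 (mod 103)
54^2 ≡ 32 (mod 103)
54^3 ≡ 80 (mod 103)
54^6 ≡ 14 (mod 103)
54^17 ≡ 47 (mod 103)
54^34 ≡ 46 (mod 103)
54^51 ≡ 102 (mod 103)
54^102 ≡ 1 (mod 103) ✓
So ord_103(54) = 102, hence |⟨54⟩| = 102.
The index is φ(103) / ord(54) = 102 / 102 = 1.

1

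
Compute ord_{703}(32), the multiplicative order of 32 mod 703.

36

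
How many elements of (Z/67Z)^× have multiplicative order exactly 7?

φ(67) = 67 − 1 = 66 = 2 · 3 · 11.
In a cyclic group of order 66, there are φ(d) elements of order d for each divisor d of 66, and zero for non-divisors.
Here 66 is not a multiple of 7, so there are no elements of order 7.

0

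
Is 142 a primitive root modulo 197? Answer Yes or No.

φ(197) = 197 − 1 = 196 = 2^2 · 7^2.
142 is a primitive root mod 197 iff 142^(φ(197)/q) ≢ 1 for every prime q | φ(197), i.e. q ∈ {2, 7}.
142^98 ≡ 1 (mod 197)  [q = 2: ≡ 1 ✗]
142^28 ≡ 36 (mod 197)  [q = 7: ≢ 1 ✓]
142^98 ≡ 1 shows ord(142) | 98, strictly less than φ(197); not a primitive root.

No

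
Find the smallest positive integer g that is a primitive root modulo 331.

3

φ(331) = 331 − 1 = 330 = 2 · 3 · 5 · 11.
Test candidates g = 2, 3, … against the prime factors q ∈ {2, 3, 5, 11} of φ(331): g is a generator iff g^(330/q) ≢ 1 for every such q.
g = 2: 2^165 ≡ 330; 2^110 ≡ 299; 2^66 ≡ 64; 2^30 ≡ 1 — hits 1, so not a primitive root.
g = 3: 3^165 ≡ 330; 3^110 ≡ 299; 3^66 ≡ 64; 3^30 ≡ 270 — none is 1, so 3 is a primitive root.
The smallest primitive root modulo 331 is 3.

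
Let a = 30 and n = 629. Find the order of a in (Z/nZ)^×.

36

The order of 30 must divide φ(629) = φ(17·37) = (17−1)·(37−1) = 16·36 = 576 = 2^6 · 3^2.
Divisors of 576: 1, 2, 3, 4, 6, 8, 9, 12, 16, 18, 24, 32, 36, 48, 64, 72, 96, 144, 192, 288, 576.
Test each divisor d:
30^1 ≡ 30
30^2 ≡ 271
30^3 ≡ 582
30^4 ≡ 477
30^6 ≡ 322
30^8 ≡ 460
30^9 ≡ 591
30^12 ≡ 528
30^16 ≡ 256
30^18 ≡ 186
30^24 ≡ 137
30^32 ≡ 120
30^36 ≡ 1
So ord_629(30) = 36.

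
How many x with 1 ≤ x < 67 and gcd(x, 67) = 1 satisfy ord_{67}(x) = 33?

φ(67) = 67 − 1 = 66 = 2 · 3 · 11.
Since (Z/67Z)^× is cyclic of order 66, the number of elements of order d is φ(d) when d | 66 and 0 otherwise.
33 = 3 · 11 divides 66, and φ(33) = 20.

20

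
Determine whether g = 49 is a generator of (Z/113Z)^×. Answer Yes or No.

No

φ(113) = 113 − 1 = 112 = 2^4 · 7.
It suffices to check that the order of 49 is not a proper divisor of 112: compute 49^(112/q) for q ∈ {2, 7}.
49^56 ≡ 1 (mod 113)  [q = 2: ≡ 1 ✗]
49^16 ≡ 28 (mod 113)  [q = 7: ≢ 1 ✓]
49^56 ≡ 1 shows ord(49) | 56, strictly less than φ(113); not a primitive root.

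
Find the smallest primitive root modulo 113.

3

φ(113) = 113 − 1 = 112 = 2^4 · 7.
Test candidates g = 2, 3, … against the prime factors q ∈ {2, 7} of φ(113): g is a generator iff g^(112/q) ≢ 1 for every such q.
g = 2: 2^56 ≡ 1 — hits 1, so not a primitive root.
g = 3: 3^56 ≡ 112; 3^16 ≡ 49 — none is 1, so 3 is a primitive root.
So 3 is the smallest generator of (Z/113Z)^×.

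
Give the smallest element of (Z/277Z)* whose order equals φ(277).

5

φ(277) = 277 − 1 = 276 = 2^2 · 3 · 23.
g is a primitive root iff g^(276/q) ≢ 1 (mod 277) for each prime q ∈ {2, 3, 23}.
g = 2: 2^138 ≡ 276; 2^92 ≡ 1 — hits 1, so not a primitive root.
g = 3: 3^138 ≡ 1 — hits 1, so not a primitive root.
g = 4: 4^138 ≡ 1 — hits 1, so not a primitive root.
g = 5: 5^138 ≡ 276; 5^92 ≡ 116; 5^12 ≡ 27 — none is 1, so 5 is a primitive root.
So 5 is the smallest generator of (Z/277Z)^×.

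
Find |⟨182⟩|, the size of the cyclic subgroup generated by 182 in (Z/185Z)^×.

36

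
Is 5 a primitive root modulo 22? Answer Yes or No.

No

φ(22) = φ(2)·φ(11) = 1·10 = 10 = 2 · 5.
An element g generates (Z/22Z)^× iff g^(10/q) ≢ 1 (mod 22) for each prime q ∈ {2, 5}.
5^5 ≡ 1 (mod 22)  [q = 2: ≡ 1 ✗]
5^2 ≡ 3 (mod 22)  [q = 5: ≢ 1 ✓]
Since 5^5 ≡ 1, the order of 5 divides 5 < 10, so 5 is not a primitive root.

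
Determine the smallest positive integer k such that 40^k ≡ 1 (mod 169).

Since 40 ∈ (Z/169Z)^×, its order divides φ(169) = φ(13^2) = 13·(13−1) = 156 = 2^2 · 3 · 13.
Divisors of 156: 1, 2, 3, 4, 6, 12, 13, 26, 39, 52, 78, 156.
Check 40^d mod 169 for each divisor in increasing order:
40^1 ≡ 40
40^2 ≡ 79
40^3 ≡ 118
40^4 ≡ 157
40^6 ≡ 66
40^12 ≡ 131
40^13 ≡ 1
Therefore the multiplicative order of 40 modulo 169 is 13.

13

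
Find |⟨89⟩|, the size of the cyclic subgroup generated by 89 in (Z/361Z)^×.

342

ord(89) | φ(361) = φ(19^2) = 19·(19−1) = 342 = 2 · 3^2 · 19.
Divisors of 342: 1, 2, 3, 6, 9, 18, 19, 38, 57, 114, 171, 342.
Check 89^d mod 361 for each divisor in increasing order:
89^1 ≡ 89 (mod 361)
89^2 ≡ 340 (mod 361)
89^3 ≡ 297 (mod 361)
89^6 ≡ 125 (mod 361)
89^9 ≡ 303 (mod 361)
89^18 ≡ 115 (mod 361)
89^19 ≡ 127 (mod 361)
89^38 ≡ 245 (mod 361)
89^57 ≡ 69 (mod 361)
89^114 ≡ 68 (mod 361)
89^171 ≡ 360 (mod 361)
89^342 ≡ 1 (mod 361) ✓
The smallest such exponent is 342, so the order of 89 is 342.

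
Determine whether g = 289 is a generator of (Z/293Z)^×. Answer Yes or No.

φ(293) = 293 − 1 = 292 = 2^2 · 73.
Test 289^(292/q) mod 293 for each prime factor q of 292:
289^146 ≡ 1 (mod 293)  [q = 2: ≡ 1 ✗]
289^4 ≡ 256 (mod 293)  [q = 73: ≢ 1 ✓]
289^146 ≡ 1 shows ord(289) | 146, strictly less than φ(293); not a primitive root.

No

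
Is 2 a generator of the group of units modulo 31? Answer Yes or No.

No

φ(31) = 31 − 1 = 30 = 2 · 3 · 5.
2 is a primitive root mod 31 iff 2^(φ(31)/q) ≢ 1 for every prime q | φ(31), i.e. q ∈ {2, 3, 5}.
2^15 ≡ 1 (mod 31)  [q = 2: ≡ 1 ✗]
2^10 ≡ 1 (mod 31)  [q = 3: ≡ 1 ✗]
2^6 ≡ 2 (mod 31)  [q = 5: ≢ 1 ✓]
The check at q = 2 fails, so 2 generates a proper subgroup.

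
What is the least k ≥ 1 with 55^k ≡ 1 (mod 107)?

ord(55) | φ(107) = 107 − 1 = 106 = 2 · 53.
Divisors of 106: 1, 2, 53, 106.
Evaluate successive powers at the divisors of 106:
55^1 ≡ 55 (mod 107)
55^2 ≡ 29 (mod 107)
55^53 ≡ 106 (mod 107)
55^106 ≡ 1 (mod 107) ✓
So ord_107(55) = 106.

106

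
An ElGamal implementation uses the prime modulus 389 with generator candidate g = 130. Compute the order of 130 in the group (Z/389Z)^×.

388

ord(130) | φ(389) = 389 − 1 = 388 = 2^2 · 97.
Divisors of 388: 1, 2, 4, 97, 194, 388.
Test each divisor d:
130^1 ≡ 130
130^2 ≡ 173
130^4 ≡ 365
130^97 ≡ 115
130^194 ≡ 388
130^388 ≡ 1
So ord_389(130) = 388.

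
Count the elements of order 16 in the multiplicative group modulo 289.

8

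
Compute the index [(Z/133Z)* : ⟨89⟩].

6

By Lagrange's theorem, ord_133(89) divides φ(133) = φ(7·19) = (7−1)·(19−1) = 6·18 = 108 = 2^2 · 3^3.
Divisors of 108: 1, 2, 3, 4, 6, 9, 12, 18, 27, 36, 54, 108.
Compute 89^d (mod 133) for the divisors d until we hit 1:
89^1 ≡ 89 (mod 133)
89^2 ≡ 74 (mod 133)
89^3 ≡ 69 (mod 133)
89^4 ≡ 23 (mod 133)
89^6 ≡ 106 (mod 133)
89^9 ≡ 132 (mod 133)
89^12 ≡ 64 (mod 133)
89^18 ≡ 1 (mod 133) ✓
Thus |⟨89⟩| = ord(89) = 18.
The index is φ(133) / ord(89) = 108 / 18 = 6.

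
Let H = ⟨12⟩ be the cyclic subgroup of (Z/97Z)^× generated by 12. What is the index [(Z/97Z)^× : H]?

6

The order of 12 must divide φ(97) = 97 − 1 = 96 = 2^5 · 3.
Divisors of 96: 1, 2, 3, 4, 6, 8, 12, 16, 24, 32, 48, 96.
Check 12^d mod 97 for each divisor in increasing order:
12^1 ≡ 12
12^2 ≡ 47
12^3 ≡ 79
12^4 ≡ 75
12^6 ≡ 33
12^8 ≡ 96
12^12 ≡ 22
12^16 ≡ 1
So ord_97(12) = 16, hence |⟨12⟩| = 16.
The index is φ(97) / ord(12) = 96 / 16 = 6.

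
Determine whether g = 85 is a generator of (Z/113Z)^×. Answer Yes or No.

No

φ(113) = 113 − 1 = 112 = 2^4 · 7.
Test 85^(112/q) mod 113 for each prime factor q of 112:
85^56 ≡ 1 (mod 113)  [q = 2: ≡ 1 ✗]
85^16 ≡ 106 (mod 113)  [q = 7: ≢ 1 ✓]
The check at q = 2 fails, so 85 generates a proper subgroup.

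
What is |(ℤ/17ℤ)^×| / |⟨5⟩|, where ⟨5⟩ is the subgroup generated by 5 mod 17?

1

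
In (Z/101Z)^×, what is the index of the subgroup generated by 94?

The order of 94 must divide φ(101) = 101 − 1 = 100 = 2^2 · 5^2.
Divisors of 100: 1, 2, 4, 5, 10, 20, 25, 50, 100.
Test each divisor d:
94^1 ≡ 94 (mod 101)
94^2 ≡ 49 (mod 101)
94^4 ≡ 78 (mod 101)
94^5 ≡ 60 (mod 101)
94^10 ≡ 65 (mod 101)
94^20 ≡ 84 (mod 101)
94^25 ≡ 91 (mod 101)
94^50 ≡ 100 (mod 101)
94^100 ≡ 1 (mod 101) ✓
The order of 94 is 100, so the subgroup it generates has 100 elements.
The index is φ(101) / ord(94) = 100 / 100 = 1.

1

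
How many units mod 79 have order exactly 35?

0

φ(79) = 79 − 1 = 78 = 2 · 3 · 13.
In a cyclic group of order 78, there are φ(d) elements of order d for each divisor d of 78, and zero for non-divisors.
35 does not divide 78, so no element of (Z/79Z)^× has order 35.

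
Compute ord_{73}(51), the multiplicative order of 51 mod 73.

8

ord(51) | φ(73) = 73 − 1 = 72 = 2^3 · 3^2.
Divisors of 72: 1, 2, 3, 4, 6, 8, 9, 12, 18, 24, 36, 72.
Evaluate successive powers at the divisors of 72:
51^1 ≡ 51 (mod 73)
51^2 ≡ 46 (mod 73)
51^3 ≡ 10 (mod 73)
51^4 ≡ 72 (mod 73)
51^6 ≡ 27 (mod 73)
51^8 ≡ 1 (mod 73) ✓
So ord_73(51) = 8.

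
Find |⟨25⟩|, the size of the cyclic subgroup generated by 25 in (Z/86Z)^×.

Since 25 ∈ (Z/86Z)^×, its order divides φ(86) = φ(2)·φ(43) = 1·42 = 42 = 2 · 3 · 7.
Divisors of 42: 1, 2, 3, 6, 7, 14, 21, 42.
Evaluate successive powers at the divisors of 42:
25^1 ≡ 25 (mod 86)
25^2 ≡ 23 (mod 86)
25^3 ≡ 59 (mod 86)
25^6 ≡ 41 (mod 86)
25^7 ≡ 79 (mod 86)
25^14 ≡ 49 (mod 86)
25^21 ≡ 1 (mod 86) ✓
Therefore the multiplicative order of 25 modulo 86 is 21.

21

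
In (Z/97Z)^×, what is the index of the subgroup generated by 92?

Since 92 ∈ (Z/97Z)^×, its order divides φ(97) = 97 − 1 = 96 = 2^5 · 3.
Divisors of 96: 1, 2, 3, 4, 6, 8, 12, 16, 24, 32, 48, 96.
Test each divisor d:
92^1 ≡ 92
92^2 ≡ 25
92^3 ≡ 69
92^4 ≡ 43
92^6 ≡ 8
92^8 ≡ 6
92^12 ≡ 64
92^16 ≡ 36
92^24 ≡ 22
92^32 ≡ 35
92^48 ≡ 96
92^96 ≡ 1
Thus |⟨92⟩| = ord(92) = 96.
The index is φ(97) / ord(92) = 96 / 96 = 1.

1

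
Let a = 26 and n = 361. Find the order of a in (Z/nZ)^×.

57

By Lagrange's theorem, ord_361(26) divides φ(361) = φ(19^2) = 19·(19−1) = 342 = 2 · 3^2 · 19.
Divisors of 342: 1, 2, 3, 6, 9, 18, 19, 38, 57, 114, 171, 342.
Test each divisor d:
26^1 ≡ 26 (mod 361)
26^2 ≡ 315 (mod 361)
26^3 ≡ 248 (mod 361)
26^6 ≡ 134 (mod 361)
26^9 ≡ 20 (mod 361)
26^18 ≡ 39 (mod 361)
26^19 ≡ 292 (mod 361)
26^38 ≡ 68 (mod 361)
26^57 ≡ 1 (mod 361) ✓
The smallest such exponent is 57, so the order of 26 is 57.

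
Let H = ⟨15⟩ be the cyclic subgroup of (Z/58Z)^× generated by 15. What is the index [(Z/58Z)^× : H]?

1

ord(15) | φ(58) = φ(2)·φ(29) = 1·28 = 28 = 2^2 · 7.
Divisors of 28: 1, 2, 4, 7, 14, 28.
Check 15^d mod 58 for each divisor in increasing order:
15^1 ≡ 15 (mod 58)
15^2 ≡ 51 (mod 58)
15^4 ≡ 49 (mod 58)
15^7 ≡ 17 (mod 58)
15^14 ≡ 57 (mod 58)
15^28 ≡ 1 (mod 58) ✓
The order of 15 is 28, so the subgroup it generates has 28 elements.
The index is φ(58) / ord(15) = 28 / 28 = 1.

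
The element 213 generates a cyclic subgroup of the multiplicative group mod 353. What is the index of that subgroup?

16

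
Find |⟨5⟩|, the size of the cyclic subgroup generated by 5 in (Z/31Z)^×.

3

By Lagrange's theorem, ord_31(5) divides φ(31) = 31 − 1 = 30 = 2 · 3 · 5.
Divisors of 30: 1, 2, 3, 5, 6, 10, 15, 30.
Compute 5^d (mod 31) for the divisors d until we hit 1:
5^1 ≡ 5
5^2 ≡ 25
5^3 ≡ 1
So ord_31(5) = 3.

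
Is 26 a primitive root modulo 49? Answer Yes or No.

Yes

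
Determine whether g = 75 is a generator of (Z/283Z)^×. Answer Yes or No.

φ(283) = 283 − 1 = 282 = 2 · 3 · 47.
It suffices to check that the order of 75 is not a proper divisor of 282: compute 75^(282/q) for q ∈ {2, 3, 47}.
75^141 ≡ 282 (mod 283)  [q = 2: ≢ 1 ✓]
75^94 ≡ 44 (mod 283)  [q = 3: ≢ 1 ✓]
75^6 ≡ 141 (mod 283)  [q = 47: ≢ 1 ✓]
Every test exponent gives a nontrivial residue, hence 75 generates the full group.

Yes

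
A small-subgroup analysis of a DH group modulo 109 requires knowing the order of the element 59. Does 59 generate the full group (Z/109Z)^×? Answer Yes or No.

Yes

φ(109) = 109 − 1 = 108 = 2^2 · 3^3.
Test 59^(108/q) mod 109 for each prime factor q of 108:
59^54 ≡ 108 (mod 109)  [q = 2: ≢ 1 ✓]
59^36 ≡ 45 (mod 109)  [q = 3: ≢ 1 ✓]
All checks pass, so 59 has order 108 and is a primitive root modulo 109.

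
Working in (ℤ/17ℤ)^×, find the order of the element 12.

ord(12) | φ(17) = 17 − 1 = 16 = 2^4.
Divisors of 16: 1, 2, 4, 8, 16.
Test each divisor d:
12^1 ≡ 12
12^2 ≡ 8
12^4 ≡ 13
12^8 ≡ 16
12^16 ≡ 1
So ord_17(12) = 16.

16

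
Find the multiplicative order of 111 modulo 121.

11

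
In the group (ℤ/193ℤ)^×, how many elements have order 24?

8

φ(193) = 193 − 1 = 192 = 2^6 · 3.
Since (Z/193Z)^× is cyclic of order 192, the number of elements of order d is φ(d) when d | 192 and 0 otherwise.
24 = 2^3 · 3 divides 192, and φ(24) = 8.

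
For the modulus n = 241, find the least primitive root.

7

φ(241) = 241 − 1 = 240 = 2^4 · 3 · 5.
g is a primitive root iff g^(240/q) ≢ 1 (mod 241) for each prime q ∈ {2, 3, 5}.
g = 2: 2^120 ≡ 1 — hits 1, so not a primitive root.
g = 3: 3^120 ≡ 1 — hits 1, so not a primitive root.
g = 4: 4^120 ≡ 1 — hits 1, so not a primitive root.
g = 5: 5^120 ≡ 1 — hits 1, so not a primitive root.
g = 6: 6^120 ≡ 1 — hits 1, so not a primitive root.
g = 7: 7^120 ≡ 240; 7^80 ≡ 15; 7^48 ≡ 91 — none is 1, so 7 is a primitive root.
The smallest primitive root modulo 241 is 7.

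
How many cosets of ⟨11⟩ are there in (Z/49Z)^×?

2

The order of 11 must divide φ(49) = φ(7^2) = 7·(7−1) = 42 = 2 · 3 · 7.
Divisors of 42: 1, 2, 3, 6, 7, 14, 21, 42.
Evaluate successive powers at the divisors of 42:
11^1 ≡ 11
11^2 ≡ 23
11^3 ≡ 8
11^6 ≡ 15
11^7 ≡ 18
11^14 ≡ 30
11^21 ≡ 1
So ord_49(11) = 21, hence |⟨11⟩| = 21.
[(Z/49Z)^× : ⟨11⟩] = 42/21 = 2.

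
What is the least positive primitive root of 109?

6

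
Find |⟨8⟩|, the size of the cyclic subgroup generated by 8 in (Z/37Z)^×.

12

By Lagrange's theorem, ord_37(8) divides φ(37) = 37 − 1 = 36 = 2^2 · 3^2.
Divisors of 36: 1, 2, 3, 4, 6, 9, 12, 18, 36.
Compute 8^d (mod 37) for the divisors d until we hit 1:
8^1 ≡ 8 (mod 37)
8^2 ≡ 27 (mod 37)
8^3 ≡ 31 (mod 37)
8^4 ≡ 26 (mod 37)
8^6 ≡ 36 (mod 37)
8^9 ≡ 6 (mod 37)
8^12 ≡ 1 (mod 37) ✓
The smallest such exponent is 12, so the order of 8 is 12.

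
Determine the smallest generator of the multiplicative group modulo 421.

2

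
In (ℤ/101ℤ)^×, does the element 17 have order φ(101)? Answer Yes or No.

No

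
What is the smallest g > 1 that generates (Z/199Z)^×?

φ(199) = 199 − 1 = 198 = 2 · 3^2 · 11.
g is a primitive root iff g^(198/q) ≢ 1 (mod 199) for each prime q ∈ {2, 3, 11}.
g = 2: 2^99 ≡ 1 — hits 1, so not a primitive root.
g = 3: 3^99 ≡ 198; 3^66 ≡ 106; 3^18 ≡ 125 — none is 1, so 3 is a primitive root.
Hence the least primitive root of 199 is 3.

3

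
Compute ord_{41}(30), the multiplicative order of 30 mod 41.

40

The order of 30 must divide φ(41) = 41 − 1 = 40 = 2^3 · 5.
Divisors of 40: 1, 2, 4, 5, 8, 10, 20, 40.
Check 30^d mod 41 for each divisor in increasing order:
30^1 ≡ 30
30^2 ≡ 39
30^4 ≡ 4
30^5 ≡ 38
30^8 ≡ 16
30^10 ≡ 9
30^20 ≡ 40
30^40 ≡ 1
Therefore the multiplicative order of 30 modulo 41 is 40.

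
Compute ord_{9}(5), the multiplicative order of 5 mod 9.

6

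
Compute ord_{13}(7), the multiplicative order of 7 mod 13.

12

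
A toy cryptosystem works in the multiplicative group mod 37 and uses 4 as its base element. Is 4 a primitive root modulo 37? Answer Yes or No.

φ(37) = 37 − 1 = 36 = 2^2 · 3^2.
It suffices to check that the order of 4 is not a proper divisor of 36: compute 4^(36/q) for q ∈ {2, 3}.
4^18 ≡ 1 (mod 37)  [q = 2: ≡ 1 ✗]
4^12 ≡ 10 (mod 37)  [q = 3: ≢ 1 ✓]
The check at q = 2 fails, so 4 generates a proper subgroup.

No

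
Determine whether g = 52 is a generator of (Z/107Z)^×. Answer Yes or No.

φ(107) = 107 − 1 = 106 = 2 · 53.
An element g generates (Z/107Z)^× iff g^(106/q) ≢ 1 (mod 107) for each prime q ∈ {2, 53}.
52^53 ≡ 1 (mod 107)  [q = 2: ≡ 1 ✗]
52^2 ≡ 29 (mod 107)  [q = 53: ≢ 1 ✓]
Since 52^53 ≡ 1, the order of 52 divides 53 < 106, so 52 is not a primitive root.

No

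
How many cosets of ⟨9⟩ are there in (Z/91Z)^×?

24

The order of 9 must divide φ(91) = φ(7·13) = (7−1)·(13−1) = 6·12 = 72 = 2^3 · 3^2.
Divisors of 72: 1, 2, 3, 4, 6, 8, 9, 12, 18, 24, 36, 72.
Compute 9^d (mod 91) for the divisors d until we hit 1:
9^1 ≡ 9
9^2 ≡ 81
9^3 ≡ 1
So ord_91(9) = 3, hence |⟨9⟩| = 3.
Index = |(Z/91Z)^×| / |⟨9⟩| = 72 / 3 = 24.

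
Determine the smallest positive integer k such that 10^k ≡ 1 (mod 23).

By Lagrange's theorem, ord_23(10) divides φ(23) = 23 − 1 = 22 = 2 · 11.
Divisors of 22: 1, 2, 11, 22.
Check 10^d mod 23 for each divisor in increasing order:
10^1 ≡ 10
10^2 ≡ 8
10^11 ≡ 22
10^22 ≡ 1
Therefore the multiplicative order of 10 modulo 23 is 22.

22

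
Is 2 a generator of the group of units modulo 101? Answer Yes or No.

φ(101) = 101 − 1 = 100 = 2^2 · 5^2.
An element g generates (Z/101Z)^× iff g^(100/q) ≢ 1 (mod 101) for each prime q ∈ {2, 5}.
2^50 ≡ 100 (mod 101)  [q = 2: ≢ 1 ✓]
2^20 ≡ 95 (mod 101)  [q = 5: ≢ 1 ✓]
None equal 1, so ord_101(2) = 100: 2 is a primitive root.

Yes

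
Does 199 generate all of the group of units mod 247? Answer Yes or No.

No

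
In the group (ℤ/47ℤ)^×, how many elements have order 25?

φ(47) = 47 − 1 = 46 = 2 · 23.
Since (Z/47Z)^× is cyclic of order 46, the number of elements of order d is φ(d) when d | 46 and 0 otherwise.
25 does not divide 46, so no element of (Z/47Z)^× has order 25.

0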